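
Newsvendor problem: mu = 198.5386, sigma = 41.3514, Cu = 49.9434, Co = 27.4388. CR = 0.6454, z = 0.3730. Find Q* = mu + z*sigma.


CR = Cu/(Cu+Co) = 49.9434/(49.9434+27.4388) = 0.6454
z = 0.3730
Q* = 198.5386 + 0.3730 * 41.3514 = 213.9627

213.9627 units


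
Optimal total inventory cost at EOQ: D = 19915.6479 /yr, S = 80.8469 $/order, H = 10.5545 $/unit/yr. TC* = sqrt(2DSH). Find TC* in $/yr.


2*D*S*H = 33987989.1833
TC* = sqrt(33987989.1833) = 5829.9219

5829.9219 $/yr


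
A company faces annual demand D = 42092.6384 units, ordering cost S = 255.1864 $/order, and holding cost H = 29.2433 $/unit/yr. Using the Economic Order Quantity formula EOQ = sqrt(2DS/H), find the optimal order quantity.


2*D*S = 2 * 42092.6384 * 255.1864 = 21482937.7196
2*D*S/H = 734627.6829
EOQ = sqrt(734627.6829) = 857.1042

857.1042 units


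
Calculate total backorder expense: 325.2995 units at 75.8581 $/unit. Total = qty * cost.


Total = 325.2995 * 75.8581 = 24676.6020

24676.6020 $


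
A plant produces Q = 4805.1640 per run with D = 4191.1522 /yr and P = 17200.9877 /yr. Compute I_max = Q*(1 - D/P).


D/P = 0.2437
1 - D/P = 0.7563
I_max = 4805.1640 * 0.7563 = 3634.3490

3634.3490 units


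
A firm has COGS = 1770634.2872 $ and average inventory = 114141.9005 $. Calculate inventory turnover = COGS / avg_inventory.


Turnover = 1770634.2872 / 114141.9005 = 15.5126

15.5126


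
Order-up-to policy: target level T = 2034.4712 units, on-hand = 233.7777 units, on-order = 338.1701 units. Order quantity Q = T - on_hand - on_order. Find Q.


Inventory position = OH + OO = 233.7777 + 338.1701 = 571.9478
Q = 2034.4712 - 571.9478 = 1462.5234

1462.5234 units


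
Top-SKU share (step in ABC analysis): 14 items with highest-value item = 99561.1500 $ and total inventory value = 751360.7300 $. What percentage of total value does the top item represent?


Top item = 99561.1500
Total = 751360.7300
Percentage = 99561.1500 / 751360.7300 * 100 = 13.2508

13.2508%


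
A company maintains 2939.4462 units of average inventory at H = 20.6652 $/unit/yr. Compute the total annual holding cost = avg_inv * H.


Cost = 2939.4462 * 20.6652 = 60744.2436

60744.2436 $/yr


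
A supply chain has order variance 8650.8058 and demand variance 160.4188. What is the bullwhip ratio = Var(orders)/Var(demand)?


BW = 8650.8058 / 160.4188 = 53.9264

53.9264


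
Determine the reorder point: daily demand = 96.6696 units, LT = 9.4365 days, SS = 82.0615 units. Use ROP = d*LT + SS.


d*LT = 96.6696 * 9.4365 = 912.2227
ROP = 912.2227 + 82.0615 = 994.2842

994.2842 units


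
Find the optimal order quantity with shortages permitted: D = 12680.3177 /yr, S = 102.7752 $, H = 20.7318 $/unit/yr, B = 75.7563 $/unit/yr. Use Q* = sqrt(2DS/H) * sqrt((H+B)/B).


sqrt(2DS/H) = 354.5731
sqrt((H+B)/B) = 1.1286
Q* = 354.5731 * 1.1286 = 400.1596

400.1596 units


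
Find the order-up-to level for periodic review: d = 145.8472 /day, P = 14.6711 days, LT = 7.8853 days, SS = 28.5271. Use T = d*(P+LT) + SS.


P + LT = 22.5564
d*(P+LT) = 145.8472 * 22.5564 = 3289.7878
T = 3289.7878 + 28.5271 = 3318.3149

3318.3149 units


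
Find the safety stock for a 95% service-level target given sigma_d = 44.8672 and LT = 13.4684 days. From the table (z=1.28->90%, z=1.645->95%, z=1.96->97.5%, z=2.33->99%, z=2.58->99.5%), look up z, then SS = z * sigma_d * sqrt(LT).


From the table, SL = 95% corresponds to z = 1.645
sqrt(LT) = sqrt(13.4684) = 3.6699
SS = 1.645 * 44.8672 * 3.6699 = 270.8650

270.8650 units


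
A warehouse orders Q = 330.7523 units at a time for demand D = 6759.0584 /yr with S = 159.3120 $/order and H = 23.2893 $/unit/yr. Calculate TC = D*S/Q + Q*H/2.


Ordering cost = D*S/Q = 3255.6058
Holding cost = Q*H/2 = 3851.4948
TC = 3255.6058 + 3851.4948 = 7107.1006

7107.1006 $/yr


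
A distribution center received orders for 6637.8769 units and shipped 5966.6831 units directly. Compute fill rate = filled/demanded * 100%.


FR = 5966.6831 / 6637.8769 * 100 = 89.8884

89.8884%


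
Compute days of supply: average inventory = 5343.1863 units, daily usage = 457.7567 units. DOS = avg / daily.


DOS = 5343.1863 / 457.7567 = 11.6725

11.6725 days


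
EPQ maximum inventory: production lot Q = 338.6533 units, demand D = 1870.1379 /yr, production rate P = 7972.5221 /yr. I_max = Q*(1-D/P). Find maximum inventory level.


D/P = 0.2346
1 - D/P = 0.7654
I_max = 338.6533 * 0.7654 = 259.2144

259.2144 units


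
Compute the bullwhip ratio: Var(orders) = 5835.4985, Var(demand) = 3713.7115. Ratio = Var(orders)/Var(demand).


BW = 5835.4985 / 3713.7115 = 1.5713

1.5713


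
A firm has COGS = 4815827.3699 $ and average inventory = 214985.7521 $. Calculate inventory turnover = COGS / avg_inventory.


Turnover = 4815827.3699 / 214985.7521 = 22.4007

22.4007


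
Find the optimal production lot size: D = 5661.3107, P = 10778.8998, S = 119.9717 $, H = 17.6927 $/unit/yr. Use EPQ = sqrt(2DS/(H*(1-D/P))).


1 - D/P = 1 - 0.5252 = 0.4748
H*(1-D/P) = 8.4001
2DS = 1358394.1378
EPQ = sqrt(161711.4261) = 402.1336

402.1336 units


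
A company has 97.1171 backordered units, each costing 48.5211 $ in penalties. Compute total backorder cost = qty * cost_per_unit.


Total = 97.1171 * 48.5211 = 4712.2285

4712.2285 $


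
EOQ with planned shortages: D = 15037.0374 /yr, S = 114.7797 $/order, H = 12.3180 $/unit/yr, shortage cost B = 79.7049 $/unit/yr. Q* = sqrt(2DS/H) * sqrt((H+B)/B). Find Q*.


sqrt(2DS/H) = 529.3691
sqrt((H+B)/B) = 1.0745
Q* = 529.3691 * 1.0745 = 568.8058

568.8058 units


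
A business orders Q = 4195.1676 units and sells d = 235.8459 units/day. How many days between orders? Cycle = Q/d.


Cycle = 4195.1676 / 235.8459 = 17.7877

17.7877 days


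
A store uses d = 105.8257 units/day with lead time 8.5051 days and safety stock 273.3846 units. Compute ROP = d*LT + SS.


d*LT = 105.8257 * 8.5051 = 900.0582
ROP = 900.0582 + 273.3846 = 1173.4428

1173.4428 units


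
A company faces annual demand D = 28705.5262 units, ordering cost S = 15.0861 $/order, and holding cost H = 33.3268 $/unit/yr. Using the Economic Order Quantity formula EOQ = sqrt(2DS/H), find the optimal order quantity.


2*D*S = 2 * 28705.5262 * 15.0861 = 866108.8776
2*D*S/H = 25988.3600
EOQ = sqrt(25988.3600) = 161.2091

161.2091 units


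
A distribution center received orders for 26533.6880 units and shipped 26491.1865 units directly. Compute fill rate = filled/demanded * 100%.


FR = 26491.1865 / 26533.6880 * 100 = 99.8398

99.8398%


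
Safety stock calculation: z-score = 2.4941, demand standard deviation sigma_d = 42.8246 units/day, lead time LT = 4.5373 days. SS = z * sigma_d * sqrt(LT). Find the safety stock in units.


sqrt(LT) = sqrt(4.5373) = 2.1301
SS = 2.4941 * 42.8246 * 2.1301 = 227.5128

227.5128 units


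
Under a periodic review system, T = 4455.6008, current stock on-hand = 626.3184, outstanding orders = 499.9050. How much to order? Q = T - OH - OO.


Inventory position = OH + OO = 626.3184 + 499.9050 = 1126.2234
Q = 4455.6008 - 1126.2234 = 3329.3774

3329.3774 units


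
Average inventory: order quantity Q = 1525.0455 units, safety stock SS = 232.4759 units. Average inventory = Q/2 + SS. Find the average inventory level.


Q/2 = 762.5227
Avg = 762.5227 + 232.4759 = 994.9986

994.9986 units


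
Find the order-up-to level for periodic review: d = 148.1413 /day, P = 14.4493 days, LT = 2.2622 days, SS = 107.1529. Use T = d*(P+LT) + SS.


P + LT = 16.7115
d*(P+LT) = 148.1413 * 16.7115 = 2475.6633
T = 2475.6633 + 107.1529 = 2582.8162

2582.8162 units


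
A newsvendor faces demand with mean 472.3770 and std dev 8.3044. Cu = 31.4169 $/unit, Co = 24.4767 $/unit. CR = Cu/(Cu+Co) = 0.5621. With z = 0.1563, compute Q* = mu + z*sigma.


CR = Cu/(Cu+Co) = 31.4169/(31.4169+24.4767) = 0.5621
z = 0.1563
Q* = 472.3770 + 0.1563 * 8.3044 = 473.6750

473.6750 units


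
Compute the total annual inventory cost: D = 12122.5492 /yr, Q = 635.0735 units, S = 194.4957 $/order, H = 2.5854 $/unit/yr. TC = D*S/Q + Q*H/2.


Ordering cost = D*S/Q = 3712.6155
Holding cost = Q*H/2 = 820.9595
TC = 3712.6155 + 820.9595 = 4533.5750

4533.5750 $/yr


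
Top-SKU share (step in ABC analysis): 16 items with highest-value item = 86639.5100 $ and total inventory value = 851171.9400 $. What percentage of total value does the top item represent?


Top item = 86639.5100
Total = 851171.9400
Percentage = 86639.5100 / 851171.9400 * 100 = 10.1788

10.1788%


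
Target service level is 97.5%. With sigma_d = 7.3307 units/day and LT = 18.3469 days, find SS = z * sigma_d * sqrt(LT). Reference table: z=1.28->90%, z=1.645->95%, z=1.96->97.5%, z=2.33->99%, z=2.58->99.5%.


From the table, SL = 97.5% corresponds to z = 1.96
sqrt(LT) = sqrt(18.3469) = 4.2833
SS = 1.96 * 7.3307 * 4.2833 = 61.5436

61.5436 units


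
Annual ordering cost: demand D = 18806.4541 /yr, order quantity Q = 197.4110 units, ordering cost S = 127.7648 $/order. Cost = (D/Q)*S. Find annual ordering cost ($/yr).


Number of orders = D/Q = 95.2655
Cost = 95.2655 * 127.7648 = 12171.5753

12171.5753 $/yr


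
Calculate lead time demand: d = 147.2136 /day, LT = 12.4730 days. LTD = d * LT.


LTD = 147.2136 * 12.4730 = 1836.1952

1836.1952 units


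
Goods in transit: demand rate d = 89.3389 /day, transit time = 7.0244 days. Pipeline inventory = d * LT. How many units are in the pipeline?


Pipeline = 89.3389 * 7.0244 = 627.5522

627.5522 units


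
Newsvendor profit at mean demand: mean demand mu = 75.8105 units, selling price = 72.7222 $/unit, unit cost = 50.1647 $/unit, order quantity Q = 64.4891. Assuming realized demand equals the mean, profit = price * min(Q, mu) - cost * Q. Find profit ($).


Sales at mu = min(64.4891, 75.8105) = 64.4891
Revenue = 72.7222 * 64.4891 = 4689.7892
Total cost = 50.1647 * 64.4891 = 3235.0764
Profit = 4689.7892 - 3235.0764 = 1454.7129

1454.7129 $


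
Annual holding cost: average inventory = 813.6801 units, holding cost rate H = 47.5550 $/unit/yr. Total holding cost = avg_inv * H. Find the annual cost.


Cost = 813.6801 * 47.5550 = 38694.5572

38694.5572 $/yr


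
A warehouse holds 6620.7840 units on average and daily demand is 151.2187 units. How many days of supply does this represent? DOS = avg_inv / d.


DOS = 6620.7840 / 151.2187 = 43.7828

43.7828 days


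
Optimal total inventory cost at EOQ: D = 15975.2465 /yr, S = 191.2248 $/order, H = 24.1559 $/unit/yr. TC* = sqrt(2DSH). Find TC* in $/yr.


2*D*S*H = 147585945.5940
TC* = sqrt(147585945.5940) = 12148.4956

12148.4956 $/yr


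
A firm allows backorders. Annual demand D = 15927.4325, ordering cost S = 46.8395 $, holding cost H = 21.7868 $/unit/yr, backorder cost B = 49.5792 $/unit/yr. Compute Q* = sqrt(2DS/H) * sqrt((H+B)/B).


sqrt(2DS/H) = 261.6961
sqrt((H+B)/B) = 1.1998
Q* = 261.6961 * 1.1998 = 313.9737

313.9737 units


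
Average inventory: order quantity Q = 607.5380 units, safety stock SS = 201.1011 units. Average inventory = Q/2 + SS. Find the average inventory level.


Q/2 = 303.7690
Avg = 303.7690 + 201.1011 = 504.8701

504.8701 units


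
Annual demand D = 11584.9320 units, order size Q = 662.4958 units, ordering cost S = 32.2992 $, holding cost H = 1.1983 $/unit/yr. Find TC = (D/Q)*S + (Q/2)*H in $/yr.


Ordering cost = D*S/Q = 564.8097
Holding cost = Q*H/2 = 396.9344
TC = 564.8097 + 396.9344 = 961.7440

961.7440 $/yr


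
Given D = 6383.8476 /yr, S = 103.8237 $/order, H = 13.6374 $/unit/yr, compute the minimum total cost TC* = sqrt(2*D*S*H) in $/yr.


2*D*S*H = 18077592.2854
TC* = sqrt(18077592.2854) = 4251.7752

4251.7752 $/yr


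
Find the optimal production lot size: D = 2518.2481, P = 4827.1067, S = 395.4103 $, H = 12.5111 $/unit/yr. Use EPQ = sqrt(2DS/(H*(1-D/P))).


1 - D/P = 1 - 0.5217 = 0.4783
H*(1-D/P) = 5.9842
2DS = 1991482.4734
EPQ = sqrt(332790.2205) = 576.8797

576.8797 units


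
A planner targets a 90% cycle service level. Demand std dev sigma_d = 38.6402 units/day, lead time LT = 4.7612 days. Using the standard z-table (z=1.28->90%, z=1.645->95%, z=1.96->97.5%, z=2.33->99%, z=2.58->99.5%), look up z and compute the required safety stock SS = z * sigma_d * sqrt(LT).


From the table, SL = 90% corresponds to z = 1.28
sqrt(LT) = sqrt(4.7612) = 2.1820
SS = 1.28 * 38.6402 * 2.1820 = 107.9214

107.9214 units


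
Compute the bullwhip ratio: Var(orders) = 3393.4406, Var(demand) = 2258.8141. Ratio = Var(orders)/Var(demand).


BW = 3393.4406 / 2258.8141 = 1.5023

1.5023


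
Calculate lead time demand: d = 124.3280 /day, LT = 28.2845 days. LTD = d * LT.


LTD = 124.3280 * 28.2845 = 3516.5553

3516.5553 units


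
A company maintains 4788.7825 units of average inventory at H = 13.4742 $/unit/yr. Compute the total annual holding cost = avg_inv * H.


Cost = 4788.7825 * 13.4742 = 64525.0132

64525.0132 $/yr


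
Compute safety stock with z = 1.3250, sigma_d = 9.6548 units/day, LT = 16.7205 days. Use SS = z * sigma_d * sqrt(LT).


sqrt(LT) = sqrt(16.7205) = 4.0891
SS = 1.3250 * 9.6548 * 4.0891 = 52.3099

52.3099 units


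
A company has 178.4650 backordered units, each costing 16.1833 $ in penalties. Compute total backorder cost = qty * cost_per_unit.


Total = 178.4650 * 16.1833 = 2888.1526

2888.1526 $


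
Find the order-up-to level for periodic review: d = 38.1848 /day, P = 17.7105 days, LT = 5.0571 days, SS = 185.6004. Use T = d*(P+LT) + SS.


P + LT = 22.7676
d*(P+LT) = 38.1848 * 22.7676 = 869.3763
T = 869.3763 + 185.6004 = 1054.9767

1054.9767 units


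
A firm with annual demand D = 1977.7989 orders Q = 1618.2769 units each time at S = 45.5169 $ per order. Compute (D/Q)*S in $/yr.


Number of orders = D/Q = 1.2222
Cost = 1.2222 * 45.5169 = 55.6291

55.6291 $/yr


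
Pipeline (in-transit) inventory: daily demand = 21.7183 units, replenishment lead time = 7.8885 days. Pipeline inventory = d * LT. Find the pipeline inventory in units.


Pipeline = 21.7183 * 7.8885 = 171.3248

171.3248 units


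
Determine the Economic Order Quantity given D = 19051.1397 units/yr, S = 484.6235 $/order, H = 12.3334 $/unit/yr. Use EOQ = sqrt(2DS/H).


2*D*S = 2 * 19051.1397 * 484.6235 = 18465260.0008
2*D*S/H = 1497175.1505
EOQ = sqrt(1497175.1505) = 1223.5911

1223.5911 units


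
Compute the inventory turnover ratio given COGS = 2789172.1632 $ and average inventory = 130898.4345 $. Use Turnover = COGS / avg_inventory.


Turnover = 2789172.1632 / 130898.4345 = 21.3079

21.3079


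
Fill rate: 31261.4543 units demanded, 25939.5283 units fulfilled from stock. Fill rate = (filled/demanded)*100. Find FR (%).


FR = 25939.5283 / 31261.4543 * 100 = 82.9761

82.9761%


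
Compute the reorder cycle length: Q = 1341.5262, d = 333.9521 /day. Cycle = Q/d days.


Cycle = 1341.5262 / 333.9521 = 4.0171

4.0171 days


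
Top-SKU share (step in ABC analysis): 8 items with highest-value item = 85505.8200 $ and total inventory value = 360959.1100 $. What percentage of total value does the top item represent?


Top item = 85505.8200
Total = 360959.1100
Percentage = 85505.8200 / 360959.1100 * 100 = 23.6885

23.6885%


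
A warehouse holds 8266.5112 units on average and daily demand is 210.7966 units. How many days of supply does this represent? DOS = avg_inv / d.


DOS = 8266.5112 / 210.7966 = 39.2156

39.2156 days


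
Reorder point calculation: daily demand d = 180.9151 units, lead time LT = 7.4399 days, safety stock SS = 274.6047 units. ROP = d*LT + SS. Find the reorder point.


d*LT = 180.9151 * 7.4399 = 1345.9903
ROP = 1345.9903 + 274.6047 = 1620.5950

1620.5950 units


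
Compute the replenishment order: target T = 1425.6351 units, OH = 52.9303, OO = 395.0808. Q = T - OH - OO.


Inventory position = OH + OO = 52.9303 + 395.0808 = 448.0111
Q = 1425.6351 - 448.0111 = 977.6240

977.6240 units


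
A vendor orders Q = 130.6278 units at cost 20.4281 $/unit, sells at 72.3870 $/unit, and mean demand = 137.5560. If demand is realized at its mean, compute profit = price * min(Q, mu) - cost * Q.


Sales at mu = min(130.6278, 137.5560) = 130.6278
Revenue = 72.3870 * 130.6278 = 9455.7546
Total cost = 20.4281 * 130.6278 = 2668.4778
Profit = 9455.7546 - 2668.4778 = 6787.2768

6787.2768 $


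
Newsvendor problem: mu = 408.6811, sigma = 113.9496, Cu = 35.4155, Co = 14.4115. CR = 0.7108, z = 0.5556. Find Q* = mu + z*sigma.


CR = Cu/(Cu+Co) = 35.4155/(35.4155+14.4115) = 0.7108
z = 0.5556
Q* = 408.6811 + 0.5556 * 113.9496 = 471.9915

471.9915 units


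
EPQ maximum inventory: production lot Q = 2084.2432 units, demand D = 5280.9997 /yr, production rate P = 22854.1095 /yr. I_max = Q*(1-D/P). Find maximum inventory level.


D/P = 0.2311
1 - D/P = 0.7689
I_max = 2084.2432 * 0.7689 = 1602.6279

1602.6279 units


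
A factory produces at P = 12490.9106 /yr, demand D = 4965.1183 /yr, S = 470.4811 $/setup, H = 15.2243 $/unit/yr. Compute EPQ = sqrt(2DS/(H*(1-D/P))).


1 - D/P = 1 - 0.3975 = 0.6025
H*(1-D/P) = 9.1727
2DS = 4671988.6388
EPQ = sqrt(509338.2789) = 713.6794

713.6794 units


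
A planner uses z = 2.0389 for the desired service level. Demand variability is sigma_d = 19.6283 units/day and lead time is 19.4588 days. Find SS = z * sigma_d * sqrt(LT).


sqrt(LT) = sqrt(19.4588) = 4.4112
SS = 2.0389 * 19.6283 * 4.4112 = 176.5374

176.5374 units


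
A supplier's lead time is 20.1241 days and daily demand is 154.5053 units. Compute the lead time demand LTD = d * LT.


LTD = 154.5053 * 20.1241 = 3109.2801

3109.2801 units


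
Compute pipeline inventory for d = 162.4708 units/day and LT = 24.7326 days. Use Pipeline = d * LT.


Pipeline = 162.4708 * 24.7326 = 4018.3253

4018.3253 units


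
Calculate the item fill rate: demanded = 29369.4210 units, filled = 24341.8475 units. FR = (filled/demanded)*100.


FR = 24341.8475 / 29369.4210 * 100 = 82.8816

82.8816%


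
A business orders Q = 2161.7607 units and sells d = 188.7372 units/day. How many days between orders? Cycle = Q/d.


Cycle = 2161.7607 / 188.7372 = 11.4538

11.4538 days


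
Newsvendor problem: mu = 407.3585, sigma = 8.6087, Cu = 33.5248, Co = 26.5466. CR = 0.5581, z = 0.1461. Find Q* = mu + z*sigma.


CR = Cu/(Cu+Co) = 33.5248/(33.5248+26.5466) = 0.5581
z = 0.1461
Q* = 407.3585 + 0.1461 * 8.6087 = 408.6162

408.6162 units


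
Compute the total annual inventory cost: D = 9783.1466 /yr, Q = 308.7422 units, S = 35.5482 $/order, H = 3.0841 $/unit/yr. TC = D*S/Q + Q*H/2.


Ordering cost = D*S/Q = 1126.4196
Holding cost = Q*H/2 = 476.0959
TC = 1126.4196 + 476.0959 = 1602.5155

1602.5155 $/yr


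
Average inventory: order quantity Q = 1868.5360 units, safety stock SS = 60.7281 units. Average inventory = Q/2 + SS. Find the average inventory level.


Q/2 = 934.2680
Avg = 934.2680 + 60.7281 = 994.9961

994.9961 units


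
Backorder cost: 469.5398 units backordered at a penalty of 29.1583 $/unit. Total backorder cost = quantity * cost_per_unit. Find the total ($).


Total = 469.5398 * 29.1583 = 13690.9824

13690.9824 $


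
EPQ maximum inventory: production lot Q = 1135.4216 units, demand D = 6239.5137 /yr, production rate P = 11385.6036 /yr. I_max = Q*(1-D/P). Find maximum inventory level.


D/P = 0.5480
1 - D/P = 0.4520
I_max = 1135.4216 * 0.4520 = 513.1903

513.1903 units


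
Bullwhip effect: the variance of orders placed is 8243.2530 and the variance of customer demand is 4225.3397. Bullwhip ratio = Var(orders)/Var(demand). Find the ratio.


BW = 8243.2530 / 4225.3397 = 1.9509

1.9509


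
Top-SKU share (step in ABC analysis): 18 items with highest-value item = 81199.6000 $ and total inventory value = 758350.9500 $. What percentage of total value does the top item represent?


Top item = 81199.6000
Total = 758350.9500
Percentage = 81199.6000 / 758350.9500 * 100 = 10.7074

10.7074%


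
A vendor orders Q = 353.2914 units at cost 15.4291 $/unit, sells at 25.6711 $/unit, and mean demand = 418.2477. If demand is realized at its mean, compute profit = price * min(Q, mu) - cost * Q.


Sales at mu = min(353.2914, 418.2477) = 353.2914
Revenue = 25.6711 * 353.2914 = 9069.3789
Total cost = 15.4291 * 353.2914 = 5450.9683
Profit = 9069.3789 - 5450.9683 = 3618.4105

3618.4105 $


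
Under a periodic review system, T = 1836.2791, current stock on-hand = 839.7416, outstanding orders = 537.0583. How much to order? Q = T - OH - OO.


Inventory position = OH + OO = 839.7416 + 537.0583 = 1376.7999
Q = 1836.2791 - 1376.7999 = 459.4792

459.4792 units


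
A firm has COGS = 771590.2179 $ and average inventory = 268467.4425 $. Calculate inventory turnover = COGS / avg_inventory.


Turnover = 771590.2179 / 268467.4425 = 2.8741

2.8741


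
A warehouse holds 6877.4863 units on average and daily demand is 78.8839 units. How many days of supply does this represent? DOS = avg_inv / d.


DOS = 6877.4863 / 78.8839 = 87.1849

87.1849 days


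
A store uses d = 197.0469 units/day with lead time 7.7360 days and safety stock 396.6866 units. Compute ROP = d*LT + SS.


d*LT = 197.0469 * 7.7360 = 1524.3548
ROP = 1524.3548 + 396.6866 = 1921.0414

1921.0414 units


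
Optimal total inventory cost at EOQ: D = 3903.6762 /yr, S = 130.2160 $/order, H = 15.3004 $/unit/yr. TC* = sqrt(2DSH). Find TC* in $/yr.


2*D*S*H = 15555032.3187
TC* = sqrt(15555032.3187) = 3943.9869

3943.9869 $/yr


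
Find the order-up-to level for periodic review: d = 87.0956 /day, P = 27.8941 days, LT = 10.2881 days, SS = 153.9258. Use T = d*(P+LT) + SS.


P + LT = 38.1822
d*(P+LT) = 87.0956 * 38.1822 = 3325.5016
T = 3325.5016 + 153.9258 = 3479.4274

3479.4274 units


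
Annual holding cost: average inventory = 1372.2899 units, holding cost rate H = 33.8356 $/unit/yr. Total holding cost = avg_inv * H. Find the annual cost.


Cost = 1372.2899 * 33.8356 = 46432.2521

46432.2521 $/yr


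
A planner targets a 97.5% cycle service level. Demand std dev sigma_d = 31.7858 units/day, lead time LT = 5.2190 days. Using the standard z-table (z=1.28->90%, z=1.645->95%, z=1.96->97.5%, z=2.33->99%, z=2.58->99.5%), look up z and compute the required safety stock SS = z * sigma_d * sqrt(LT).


From the table, SL = 97.5% corresponds to z = 1.96
sqrt(LT) = sqrt(5.2190) = 2.2845
SS = 1.96 * 31.7858 * 2.2845 = 142.3255

142.3255 units


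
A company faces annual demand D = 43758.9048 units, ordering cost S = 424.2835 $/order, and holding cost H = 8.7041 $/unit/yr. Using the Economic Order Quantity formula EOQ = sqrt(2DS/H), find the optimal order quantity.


2*D*S = 2 * 43758.9048 * 424.2835 = 37132362.5694
2*D*S/H = 4266077.2015
EOQ = sqrt(4266077.2015) = 2065.4484

2065.4484 units


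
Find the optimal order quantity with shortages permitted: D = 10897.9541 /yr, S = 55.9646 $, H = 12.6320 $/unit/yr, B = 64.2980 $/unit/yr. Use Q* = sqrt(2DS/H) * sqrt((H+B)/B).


sqrt(2DS/H) = 310.7478
sqrt((H+B)/B) = 1.0938
Q* = 310.7478 * 1.0938 = 339.9048

339.9048 units


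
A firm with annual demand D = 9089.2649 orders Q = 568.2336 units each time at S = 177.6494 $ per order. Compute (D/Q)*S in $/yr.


Number of orders = D/Q = 15.9956
Cost = 15.9956 * 177.6494 = 2841.6173

2841.6173 $/yr


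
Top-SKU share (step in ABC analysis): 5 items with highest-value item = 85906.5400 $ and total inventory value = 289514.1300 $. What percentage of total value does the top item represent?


Top item = 85906.5400
Total = 289514.1300
Percentage = 85906.5400 / 289514.1300 * 100 = 29.6727

29.6727%


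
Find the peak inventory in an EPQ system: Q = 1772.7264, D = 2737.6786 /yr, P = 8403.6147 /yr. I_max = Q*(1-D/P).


D/P = 0.3258
1 - D/P = 0.6742
I_max = 1772.7264 * 0.6742 = 1195.2184

1195.2184 units


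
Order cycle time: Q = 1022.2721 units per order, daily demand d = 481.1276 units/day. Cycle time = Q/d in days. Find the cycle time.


Cycle = 1022.2721 / 481.1276 = 2.1247

2.1247 days


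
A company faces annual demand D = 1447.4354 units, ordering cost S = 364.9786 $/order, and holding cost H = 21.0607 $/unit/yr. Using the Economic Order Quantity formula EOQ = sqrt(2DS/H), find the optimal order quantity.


2*D*S = 2 * 1447.4354 * 364.9786 = 1056565.8918
2*D*S/H = 50167.6531
EOQ = sqrt(50167.6531) = 223.9814

223.9814 units


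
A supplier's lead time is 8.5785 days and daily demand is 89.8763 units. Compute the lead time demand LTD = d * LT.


LTD = 89.8763 * 8.5785 = 771.0038

771.0038 units


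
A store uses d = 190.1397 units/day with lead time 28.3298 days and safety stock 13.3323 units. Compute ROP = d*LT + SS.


d*LT = 190.1397 * 28.3298 = 5386.6197
ROP = 5386.6197 + 13.3323 = 5399.9520

5399.9520 units


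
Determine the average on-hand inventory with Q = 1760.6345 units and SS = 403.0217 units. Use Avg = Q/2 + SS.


Q/2 = 880.3172
Avg = 880.3172 + 403.0217 = 1283.3389

1283.3389 units


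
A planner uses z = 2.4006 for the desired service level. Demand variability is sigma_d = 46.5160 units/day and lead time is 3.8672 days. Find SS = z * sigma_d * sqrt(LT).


sqrt(LT) = sqrt(3.8672) = 1.9665
SS = 2.4006 * 46.5160 * 1.9665 = 219.5940

219.5940 units


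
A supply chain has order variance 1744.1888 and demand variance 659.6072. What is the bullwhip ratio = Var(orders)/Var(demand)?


BW = 1744.1888 / 659.6072 = 2.6443

2.6443


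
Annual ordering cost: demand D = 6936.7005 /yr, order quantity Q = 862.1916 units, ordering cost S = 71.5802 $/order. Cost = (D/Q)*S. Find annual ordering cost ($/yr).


Number of orders = D/Q = 8.0454
Cost = 8.0454 * 71.5802 = 575.8934

575.8934 $/yr


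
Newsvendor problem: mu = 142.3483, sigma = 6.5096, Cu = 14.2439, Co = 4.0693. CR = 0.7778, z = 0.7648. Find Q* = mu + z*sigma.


CR = Cu/(Cu+Co) = 14.2439/(14.2439+4.0693) = 0.7778
z = 0.7648
Q* = 142.3483 + 0.7648 * 6.5096 = 147.3268

147.3268 units


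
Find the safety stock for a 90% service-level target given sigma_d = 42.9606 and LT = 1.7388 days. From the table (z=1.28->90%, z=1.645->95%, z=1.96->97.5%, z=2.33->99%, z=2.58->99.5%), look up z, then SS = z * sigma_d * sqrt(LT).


From the table, SL = 90% corresponds to z = 1.28
sqrt(LT) = sqrt(1.7388) = 1.3186
SS = 1.28 * 42.9606 * 1.3186 = 72.5112

72.5112 units


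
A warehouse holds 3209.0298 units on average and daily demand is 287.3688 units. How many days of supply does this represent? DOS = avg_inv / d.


DOS = 3209.0298 / 287.3688 = 11.1669

11.1669 days


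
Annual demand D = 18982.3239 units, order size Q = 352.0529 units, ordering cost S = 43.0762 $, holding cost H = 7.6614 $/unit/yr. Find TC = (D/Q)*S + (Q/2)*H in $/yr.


Ordering cost = D*S/Q = 2322.6236
Holding cost = Q*H/2 = 1348.6090
TC = 2322.6236 + 1348.6090 = 3671.2327

3671.2327 $/yr


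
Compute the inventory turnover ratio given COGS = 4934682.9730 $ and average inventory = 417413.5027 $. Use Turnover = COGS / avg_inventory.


Turnover = 4934682.9730 / 417413.5027 = 11.8220

11.8220


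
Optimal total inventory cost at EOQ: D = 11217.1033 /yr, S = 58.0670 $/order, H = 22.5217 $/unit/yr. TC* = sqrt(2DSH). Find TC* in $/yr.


2*D*S*H = 29338727.4890
TC* = sqrt(29338727.4890) = 5416.5236

5416.5236 $/yr


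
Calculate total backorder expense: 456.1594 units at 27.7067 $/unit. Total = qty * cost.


Total = 456.1594 * 27.7067 = 12638.6716

12638.6716 $


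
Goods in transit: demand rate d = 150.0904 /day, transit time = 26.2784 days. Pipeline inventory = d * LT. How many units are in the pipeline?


Pipeline = 150.0904 * 26.2784 = 3944.1356

3944.1356 units


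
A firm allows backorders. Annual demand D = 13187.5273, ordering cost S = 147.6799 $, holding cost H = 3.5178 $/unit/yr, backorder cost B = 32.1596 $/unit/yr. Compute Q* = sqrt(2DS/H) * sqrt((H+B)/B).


sqrt(2DS/H) = 1052.2570
sqrt((H+B)/B) = 1.0533
Q* = 1052.2570 * 1.0533 = 1108.3147

1108.3147 units


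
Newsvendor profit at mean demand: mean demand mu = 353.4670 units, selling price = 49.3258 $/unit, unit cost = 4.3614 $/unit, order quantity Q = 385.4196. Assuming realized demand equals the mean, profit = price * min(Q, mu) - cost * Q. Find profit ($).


Sales at mu = min(385.4196, 353.4670) = 353.4670
Revenue = 49.3258 * 353.4670 = 17435.0425
Total cost = 4.3614 * 385.4196 = 1680.9690
Profit = 17435.0425 - 1680.9690 = 15754.0735

15754.0735 $


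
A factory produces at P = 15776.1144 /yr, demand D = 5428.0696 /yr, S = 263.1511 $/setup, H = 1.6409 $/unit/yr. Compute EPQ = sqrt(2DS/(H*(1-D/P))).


1 - D/P = 1 - 0.3441 = 0.6559
H*(1-D/P) = 1.0763
2DS = 2856804.9722
EPQ = sqrt(2654240.2132) = 1629.1839

1629.1839 units


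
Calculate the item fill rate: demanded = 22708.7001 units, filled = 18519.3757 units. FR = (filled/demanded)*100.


FR = 18519.3757 / 22708.7001 * 100 = 81.5519

81.5519%


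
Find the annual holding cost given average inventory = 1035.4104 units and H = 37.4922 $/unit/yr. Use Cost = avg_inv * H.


Cost = 1035.4104 * 37.4922 = 38819.8138

38819.8138 $/yr


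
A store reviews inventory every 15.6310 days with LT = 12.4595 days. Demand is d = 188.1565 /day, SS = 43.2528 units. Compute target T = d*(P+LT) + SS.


P + LT = 28.0905
d*(P+LT) = 188.1565 * 28.0905 = 5285.4102
T = 5285.4102 + 43.2528 = 5328.6630

5328.6630 units


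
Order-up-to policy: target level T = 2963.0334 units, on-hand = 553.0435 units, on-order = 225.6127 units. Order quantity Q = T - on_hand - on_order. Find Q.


Inventory position = OH + OO = 553.0435 + 225.6127 = 778.6562
Q = 2963.0334 - 778.6562 = 2184.3772

2184.3772 units


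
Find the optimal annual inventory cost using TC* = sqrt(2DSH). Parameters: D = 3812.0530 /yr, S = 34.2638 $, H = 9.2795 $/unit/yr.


2*D*S*H = 2424091.6091
TC* = sqrt(2424091.6091) = 1556.9495

1556.9495 $/yr


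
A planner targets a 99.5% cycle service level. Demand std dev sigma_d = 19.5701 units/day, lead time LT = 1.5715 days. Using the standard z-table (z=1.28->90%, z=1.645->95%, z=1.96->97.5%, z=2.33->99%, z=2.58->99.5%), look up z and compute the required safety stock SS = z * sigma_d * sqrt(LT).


From the table, SL = 99.5% corresponds to z = 2.58
sqrt(LT) = sqrt(1.5715) = 1.2536
SS = 2.58 * 19.5701 * 1.2536 = 63.2951

63.2951 units


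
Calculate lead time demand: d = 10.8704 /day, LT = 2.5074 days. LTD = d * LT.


LTD = 10.8704 * 2.5074 = 27.2564

27.2564 units


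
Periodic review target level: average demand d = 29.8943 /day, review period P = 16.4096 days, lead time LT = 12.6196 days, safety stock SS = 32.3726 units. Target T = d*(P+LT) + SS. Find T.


P + LT = 29.0292
d*(P+LT) = 29.8943 * 29.0292 = 867.8076
T = 867.8076 + 32.3726 = 900.1802

900.1802 units


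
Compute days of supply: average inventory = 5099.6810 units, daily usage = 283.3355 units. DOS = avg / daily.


DOS = 5099.6810 / 283.3355 = 17.9987

17.9987 days


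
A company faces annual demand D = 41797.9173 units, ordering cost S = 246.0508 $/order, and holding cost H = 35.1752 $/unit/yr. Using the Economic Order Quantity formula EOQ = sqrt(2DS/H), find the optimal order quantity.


2*D*S = 2 * 41797.9173 * 246.0508 = 20568821.9800
2*D*S/H = 584753.5190
EOQ = sqrt(584753.5190) = 764.6918

764.6918 units


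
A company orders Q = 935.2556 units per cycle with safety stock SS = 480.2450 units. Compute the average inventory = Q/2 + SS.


Q/2 = 467.6278
Avg = 467.6278 + 480.2450 = 947.8728

947.8728 units


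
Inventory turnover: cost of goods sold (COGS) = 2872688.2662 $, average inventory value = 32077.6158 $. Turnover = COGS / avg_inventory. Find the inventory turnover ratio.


Turnover = 2872688.2662 / 32077.6158 = 89.5543

89.5543


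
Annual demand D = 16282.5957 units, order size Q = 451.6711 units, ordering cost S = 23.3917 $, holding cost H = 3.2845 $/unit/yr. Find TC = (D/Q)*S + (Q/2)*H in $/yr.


Ordering cost = D*S/Q = 843.2631
Holding cost = Q*H/2 = 741.7569
TC = 843.2631 + 741.7569 = 1585.0200

1585.0200 $/yr


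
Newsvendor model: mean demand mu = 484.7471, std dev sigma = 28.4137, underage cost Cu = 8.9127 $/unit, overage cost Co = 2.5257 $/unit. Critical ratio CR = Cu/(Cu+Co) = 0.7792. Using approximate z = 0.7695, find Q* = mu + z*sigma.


CR = Cu/(Cu+Co) = 8.9127/(8.9127+2.5257) = 0.7792
z = 0.7695
Q* = 484.7471 + 0.7695 * 28.4137 = 506.6114

506.6114 units


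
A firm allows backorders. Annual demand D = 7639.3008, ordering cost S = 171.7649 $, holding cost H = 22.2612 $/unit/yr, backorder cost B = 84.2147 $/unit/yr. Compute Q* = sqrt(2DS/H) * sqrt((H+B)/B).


sqrt(2DS/H) = 343.3482
sqrt((H+B)/B) = 1.1244
Q* = 343.3482 * 1.1244 = 386.0703

386.0703 units


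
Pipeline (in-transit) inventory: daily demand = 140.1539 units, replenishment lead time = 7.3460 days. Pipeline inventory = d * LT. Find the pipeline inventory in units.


Pipeline = 140.1539 * 7.3460 = 1029.5705

1029.5705 units


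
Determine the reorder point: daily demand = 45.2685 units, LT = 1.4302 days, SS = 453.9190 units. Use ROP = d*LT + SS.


d*LT = 45.2685 * 1.4302 = 64.7430
ROP = 64.7430 + 453.9190 = 518.6620

518.6620 units


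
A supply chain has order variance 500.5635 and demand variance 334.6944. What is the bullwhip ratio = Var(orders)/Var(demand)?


BW = 500.5635 / 334.6944 = 1.4956

1.4956


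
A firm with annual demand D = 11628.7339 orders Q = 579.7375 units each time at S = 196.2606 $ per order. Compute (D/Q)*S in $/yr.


Number of orders = D/Q = 20.0586
Cost = 20.0586 * 196.2606 = 3936.7167

3936.7167 $/yr


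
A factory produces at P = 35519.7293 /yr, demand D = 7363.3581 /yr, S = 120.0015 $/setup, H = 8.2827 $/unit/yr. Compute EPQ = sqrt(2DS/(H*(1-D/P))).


1 - D/P = 1 - 0.2073 = 0.7927
H*(1-D/P) = 6.5657
2DS = 1767228.0341
EPQ = sqrt(269161.9252) = 518.8082

518.8082 units


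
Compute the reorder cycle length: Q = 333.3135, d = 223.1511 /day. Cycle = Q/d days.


Cycle = 333.3135 / 223.1511 = 1.4937

1.4937 days


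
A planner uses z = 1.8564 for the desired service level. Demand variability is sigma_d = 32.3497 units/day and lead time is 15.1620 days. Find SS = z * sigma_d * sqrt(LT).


sqrt(LT) = sqrt(15.1620) = 3.8938
SS = 1.8564 * 32.3497 * 3.8938 = 233.8407

233.8407 units


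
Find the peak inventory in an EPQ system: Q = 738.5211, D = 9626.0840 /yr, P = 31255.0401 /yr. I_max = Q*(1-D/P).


D/P = 0.3080
1 - D/P = 0.6920
I_max = 738.5211 * 0.6920 = 511.0677

511.0677 units


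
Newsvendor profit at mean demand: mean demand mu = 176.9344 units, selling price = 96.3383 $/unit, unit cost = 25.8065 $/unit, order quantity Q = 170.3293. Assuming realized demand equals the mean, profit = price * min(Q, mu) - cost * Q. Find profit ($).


Sales at mu = min(170.3293, 176.9344) = 170.3293
Revenue = 96.3383 * 170.3293 = 16409.2352
Total cost = 25.8065 * 170.3293 = 4395.6031
Profit = 16409.2352 - 4395.6031 = 12013.6321

12013.6321 $


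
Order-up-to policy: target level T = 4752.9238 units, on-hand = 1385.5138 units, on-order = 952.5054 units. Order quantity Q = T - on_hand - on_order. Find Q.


Inventory position = OH + OO = 1385.5138 + 952.5054 = 2338.0192
Q = 4752.9238 - 2338.0192 = 2414.9046

2414.9046 units


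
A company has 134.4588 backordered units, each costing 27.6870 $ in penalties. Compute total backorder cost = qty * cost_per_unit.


Total = 134.4588 * 27.6870 = 3722.7608

3722.7608 $


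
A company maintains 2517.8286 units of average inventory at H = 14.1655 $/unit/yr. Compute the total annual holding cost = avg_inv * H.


Cost = 2517.8286 * 14.1655 = 35666.3010

35666.3010 $/yr


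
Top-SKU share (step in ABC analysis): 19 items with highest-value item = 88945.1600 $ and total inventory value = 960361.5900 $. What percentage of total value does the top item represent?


Top item = 88945.1600
Total = 960361.5900
Percentage = 88945.1600 / 960361.5900 * 100 = 9.2616

9.2616%


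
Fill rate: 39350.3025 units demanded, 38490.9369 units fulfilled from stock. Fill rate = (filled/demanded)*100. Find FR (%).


FR = 38490.9369 / 39350.3025 * 100 = 97.8161

97.8161%


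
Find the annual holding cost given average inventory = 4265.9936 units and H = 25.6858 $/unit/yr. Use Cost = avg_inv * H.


Cost = 4265.9936 * 25.6858 = 109575.4584

109575.4584 $/yr


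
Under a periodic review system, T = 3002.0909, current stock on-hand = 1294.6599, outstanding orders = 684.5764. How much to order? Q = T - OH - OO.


Inventory position = OH + OO = 1294.6599 + 684.5764 = 1979.2363
Q = 3002.0909 - 1979.2363 = 1022.8546

1022.8546 units


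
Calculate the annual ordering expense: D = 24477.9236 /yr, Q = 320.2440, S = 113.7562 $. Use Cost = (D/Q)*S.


Number of orders = D/Q = 76.4352
Cost = 76.4352 * 113.7562 = 8694.9812

8694.9812 $/yr


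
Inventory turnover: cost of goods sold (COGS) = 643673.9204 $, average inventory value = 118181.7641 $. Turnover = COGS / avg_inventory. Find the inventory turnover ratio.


Turnover = 643673.9204 / 118181.7641 = 5.4465

5.4465


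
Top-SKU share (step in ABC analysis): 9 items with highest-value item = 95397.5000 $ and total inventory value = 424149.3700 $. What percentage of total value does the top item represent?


Top item = 95397.5000
Total = 424149.3700
Percentage = 95397.5000 / 424149.3700 * 100 = 22.4915

22.4915%


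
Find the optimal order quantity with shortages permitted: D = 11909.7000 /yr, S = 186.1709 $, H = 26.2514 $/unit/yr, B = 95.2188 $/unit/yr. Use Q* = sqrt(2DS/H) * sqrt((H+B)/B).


sqrt(2DS/H) = 411.0031
sqrt((H+B)/B) = 1.1295
Q* = 411.0031 * 1.1295 = 464.2144

464.2144 units


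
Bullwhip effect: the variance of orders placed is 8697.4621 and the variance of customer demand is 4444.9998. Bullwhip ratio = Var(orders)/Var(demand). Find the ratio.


BW = 8697.4621 / 4444.9998 = 1.9567

1.9567


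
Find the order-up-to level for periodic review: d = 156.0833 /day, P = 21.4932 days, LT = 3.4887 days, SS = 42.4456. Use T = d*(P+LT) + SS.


P + LT = 24.9819
d*(P+LT) = 156.0833 * 24.9819 = 3899.2574
T = 3899.2574 + 42.4456 = 3941.7030

3941.7030 units


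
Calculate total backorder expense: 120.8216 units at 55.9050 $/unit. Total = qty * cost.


Total = 120.8216 * 55.9050 = 6754.5315

6754.5315 $


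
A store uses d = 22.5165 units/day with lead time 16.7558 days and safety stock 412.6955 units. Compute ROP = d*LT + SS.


d*LT = 22.5165 * 16.7558 = 377.2820
ROP = 377.2820 + 412.6955 = 789.9775

789.9775 units


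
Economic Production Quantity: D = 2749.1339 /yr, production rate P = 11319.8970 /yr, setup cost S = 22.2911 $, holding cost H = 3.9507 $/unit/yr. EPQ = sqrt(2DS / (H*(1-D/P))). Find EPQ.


1 - D/P = 1 - 0.2429 = 0.7571
H*(1-D/P) = 2.9912
2DS = 122562.4374
EPQ = sqrt(40973.8073) = 202.4199

202.4199 units


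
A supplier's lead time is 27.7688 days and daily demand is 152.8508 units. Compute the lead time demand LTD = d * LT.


LTD = 152.8508 * 27.7688 = 4244.4833

4244.4833 units


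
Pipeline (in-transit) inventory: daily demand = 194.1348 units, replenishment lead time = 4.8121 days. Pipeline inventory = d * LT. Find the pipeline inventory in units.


Pipeline = 194.1348 * 4.8121 = 934.1961

934.1961 units


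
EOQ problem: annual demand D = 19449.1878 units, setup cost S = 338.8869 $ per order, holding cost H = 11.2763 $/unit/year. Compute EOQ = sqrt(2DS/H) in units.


2*D*S = 2 * 19449.1878 * 338.8869 = 13182149.9221
2*D*S/H = 1169013.7653
EOQ = sqrt(1169013.7653) = 1081.2094

1081.2094 units


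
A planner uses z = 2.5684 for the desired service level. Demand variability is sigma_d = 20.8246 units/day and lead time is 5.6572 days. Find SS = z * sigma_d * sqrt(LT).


sqrt(LT) = sqrt(5.6572) = 2.3785
SS = 2.5684 * 20.8246 * 2.3785 = 127.2155

127.2155 units


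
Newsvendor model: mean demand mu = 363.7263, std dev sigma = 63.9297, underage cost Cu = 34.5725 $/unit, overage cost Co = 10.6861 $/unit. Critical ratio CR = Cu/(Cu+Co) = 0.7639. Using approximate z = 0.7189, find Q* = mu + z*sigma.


CR = Cu/(Cu+Co) = 34.5725/(34.5725+10.6861) = 0.7639
z = 0.7189
Q* = 363.7263 + 0.7189 * 63.9297 = 409.6854

409.6854 units
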